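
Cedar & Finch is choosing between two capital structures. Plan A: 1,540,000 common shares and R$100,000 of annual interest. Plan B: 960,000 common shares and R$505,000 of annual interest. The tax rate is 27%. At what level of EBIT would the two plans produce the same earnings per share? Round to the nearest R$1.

At indifference, (EBIT − 100,000)(1 − t)/1,540,000 = (EBIT − 505,000)(1 − t)/960,000.
Cancelling (1 − t) and cross-multiplying: 960,000·(EBIT − 100,000) = 1,540,000·(EBIT − 505,000).
EBIT × (1,540,000 − 960,000) = 505,000 × 1,540,000 − 100,000 × 960,000 = 681,700,000,000, so EBIT = 681,700,000,000 ÷ 580,000 = 1,175,344.83.

R$1,175,345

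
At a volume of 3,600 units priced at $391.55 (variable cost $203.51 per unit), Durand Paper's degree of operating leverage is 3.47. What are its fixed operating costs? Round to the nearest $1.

$481,859

Contribution at this volume is 3,600 × $188.04 = $676,944.00.
DOL = contribution / EBIT, so EBIT = $676,944.00 / 3.47 = $195,084.73.
Fixed costs = CM − EBIT = $676,944.00 − $195,084.73 = $481,859.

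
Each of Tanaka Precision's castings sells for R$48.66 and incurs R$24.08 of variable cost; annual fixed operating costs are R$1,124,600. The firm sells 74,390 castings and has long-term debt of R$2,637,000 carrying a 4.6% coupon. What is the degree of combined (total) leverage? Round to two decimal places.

3.14

At 74,390 units, contribution = 74,390 × R$24.58 = R$1,828,506.20.
Operating income = contribution − fixed costs = R$1,828,506.20 − R$1,124,600 = R$703,906.20. Interest = R$121,302.00.
DOL = R$1,828,506.20 ÷ R$703,906.20 = 2.5977; DFL = R$703,906.20 ÷ R$582,604.20 = 1.2082.
Combined leverage = 2.5977 × 1.2082 = 3.1385.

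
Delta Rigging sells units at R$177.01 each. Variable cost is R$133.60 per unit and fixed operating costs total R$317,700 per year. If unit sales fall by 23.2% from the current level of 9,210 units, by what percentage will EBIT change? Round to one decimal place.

At 9,210 units, contribution = 9,210 × R$43.41 = R$399,806.10.
EBIT = R$399,806.10 − R$317,700 = R$82,106.10.
DOL = contribution ÷ EBIT = R$399,806.10 ÷ R$82,106.10 = 4.8694.
%ΔEBIT = DOL × %ΔSales = 4.8694 × -23.2% = -113.0%.

-113.0%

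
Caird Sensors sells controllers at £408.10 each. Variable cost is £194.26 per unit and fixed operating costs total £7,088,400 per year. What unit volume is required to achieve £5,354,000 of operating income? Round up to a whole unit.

Unit CM = price − variable cost = £408.10 − £194.26 = £213.84.
Required volume = (fixed costs + target profit) ÷ CM = (£7,088,400 + £5,354,000) ÷ £213.84 = 58,185.56, so 58,186 controllers.

58,186 controllers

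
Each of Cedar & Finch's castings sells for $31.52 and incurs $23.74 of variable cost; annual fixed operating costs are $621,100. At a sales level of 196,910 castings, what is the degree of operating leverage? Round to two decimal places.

1.68

Total contribution margin = 196,910 × $7.78 = $1,531,959.80.
EBIT = $1,531,959.80 − $621,100 = $910,859.80.
Degree of operating leverage = $1,531,959.80 / $910,859.80 = 1.6819.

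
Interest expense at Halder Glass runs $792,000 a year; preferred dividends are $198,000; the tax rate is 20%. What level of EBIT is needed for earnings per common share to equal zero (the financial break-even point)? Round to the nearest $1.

Grossing the preferred dividend up to pre-tax terms: $198,000 / (1 − 0.20) = $247,500.00.
Financial break-even EBIT = interest + D_p ÷ (1 − t) = $792,000 + $247,500.00 = $1,039,500.00.

$1,039,500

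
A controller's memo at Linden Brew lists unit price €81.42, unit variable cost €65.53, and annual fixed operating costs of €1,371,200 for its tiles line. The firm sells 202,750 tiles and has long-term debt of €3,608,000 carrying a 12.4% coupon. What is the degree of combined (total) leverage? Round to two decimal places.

Contribution at this volume is 202,750 × €15.89 = €3,221,697.50.
Operating income = contribution − fixed costs = €3,221,697.50 − €1,371,200 = €1,850,497.50. Interest = €447,392.00.
DOL = €3,221,697.50 ÷ €1,850,497.50 = 1.7410; DFL = €1,850,497.50 ÷ €1,403,105.50 = 1.3189.
DCL = DOL × DFL = 1.7410 × 1.3189 = 2.2962.

2.30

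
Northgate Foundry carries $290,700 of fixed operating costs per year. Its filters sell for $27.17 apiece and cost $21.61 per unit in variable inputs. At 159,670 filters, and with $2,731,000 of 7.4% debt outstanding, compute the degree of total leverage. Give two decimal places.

Total contribution margin = 159,670 × $5.56 = $887,765.20.
Subtracting fixed costs: EBIT = $887,765.20 − $290,700 = $597,065.20. Interest = $202,094.00.
DOL = $887,765.20 ÷ $597,065.20 = 1.4869; DFL = $597,065.20 ÷ $394,971.20 = 1.5117.
Combined leverage = 1.4869 × 1.5117 = 2.2477.

2.25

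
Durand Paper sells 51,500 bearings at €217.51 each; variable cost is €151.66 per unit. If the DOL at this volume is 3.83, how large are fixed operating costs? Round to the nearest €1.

€2,505,825

At 51,500 units, contribution = 51,500 × €65.85 = €3,391,275.00.
Since DOL = CM ÷ EBIT, EBIT = €3,391,275.00 ÷ 3.83 = €885,450.39.
And FC = contribution − EBIT = €3,391,275.00 − €885,450.39 = €2,505,825.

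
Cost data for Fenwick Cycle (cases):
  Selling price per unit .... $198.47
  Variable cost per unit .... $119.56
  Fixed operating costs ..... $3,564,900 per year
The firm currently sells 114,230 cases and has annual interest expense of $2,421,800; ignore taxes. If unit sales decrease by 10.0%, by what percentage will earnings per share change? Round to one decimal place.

Total contribution margin = 114,230 × $78.91 = $9,013,889.30.
Operating income = contribution − fixed costs = $9,013,889.30 − $3,564,900 = $5,448,989.30.
Interest = $2,421,800.00, so EBIT − I = $3,027,189.30.
Degree of combined leverage = contribution ÷ (EBIT − I) = $9,013,889.30 ÷ $3,027,189.30 = 2.9776.
%ΔEPS = DCL × %ΔSales = 2.9776 × -10.0% = -29.8%.

-29.8%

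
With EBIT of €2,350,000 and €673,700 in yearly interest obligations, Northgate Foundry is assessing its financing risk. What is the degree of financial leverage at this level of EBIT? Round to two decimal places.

1.40

Interest = €673,700.00.
Degree of financial leverage = EBIT / (EBIT − interest) = €2,350,000 / €1,676,300.00 = 1.4019.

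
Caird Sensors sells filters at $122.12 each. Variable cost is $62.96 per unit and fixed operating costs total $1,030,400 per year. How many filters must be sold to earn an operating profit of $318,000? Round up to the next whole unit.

22,793 filters

Contribution margin per unit = $122.12 − $62.96 = $59.16.
Need Q such that Q × $59.16 − $1,030,400 = $318,000, i.e. Q = $1,348,400 / $59.16 = 22,792.43 → 22,793.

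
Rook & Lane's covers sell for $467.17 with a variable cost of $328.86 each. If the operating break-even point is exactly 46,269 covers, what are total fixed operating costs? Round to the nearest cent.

$6,399,465.39

Unit CM = price − variable cost = $467.17 − $328.86 = $138.31.
Since BE = FC / CM, FC = 46,269 × $138.31 = $6,399,465.39.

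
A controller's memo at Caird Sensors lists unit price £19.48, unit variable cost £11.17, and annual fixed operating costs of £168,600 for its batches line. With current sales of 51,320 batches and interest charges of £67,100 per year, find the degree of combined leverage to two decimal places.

2.24

At 51,320 units, contribution = 51,320 × £8.31 = £426,469.20.
EBIT = £426,469.20 − £168,600 = £257,869.20. Interest = £67,100.00.
DOL = £426,469.20 ÷ £257,869.20 = 1.6538; DFL = £257,869.20 ÷ £190,769.20 = 1.3517.
DCL = DOL × DFL = 1.6538 × 1.3517 = 2.2354.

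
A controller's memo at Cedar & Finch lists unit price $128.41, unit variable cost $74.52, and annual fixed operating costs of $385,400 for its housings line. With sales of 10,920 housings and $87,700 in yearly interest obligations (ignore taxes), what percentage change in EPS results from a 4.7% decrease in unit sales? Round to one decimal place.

Total contribution margin = 10,920 × $53.89 = $588,478.80.
EBIT = $588,478.80 − $385,400 = $203,078.80.
Interest = $87,700.00, so EBIT − I = $115,378.80.
DCL = total CM / (EBIT − I) = $588,478.80 / $115,378.80 = 5.1004.
EPS therefore changes by 5.1004 × (-4.7%) = -24.0%.

-24.0%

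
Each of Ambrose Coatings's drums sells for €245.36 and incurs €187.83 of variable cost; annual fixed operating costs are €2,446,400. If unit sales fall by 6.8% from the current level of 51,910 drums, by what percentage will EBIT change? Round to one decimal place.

Total contribution margin = 51,910 × €57.53 = €2,986,382.30.
Operating income = contribution − fixed costs = €2,986,382.30 − €2,446,400 = €539,982.30.
DOL = contribution ÷ EBIT = €2,986,382.30 ÷ €539,982.30 = 5.5305.
Operating income changes by 5.5305 × -6.8% = -37.6%.

-37.6%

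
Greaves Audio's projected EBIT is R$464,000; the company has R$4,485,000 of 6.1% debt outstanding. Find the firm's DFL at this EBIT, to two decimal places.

2.44

Annual interest charges come to R$273,585.00.
DFL = EBIT ÷ (EBIT − I) = R$464,000 ÷ (R$464,000 − R$273,585.00) = R$464,000 ÷ R$190,415.00 = 2.4368.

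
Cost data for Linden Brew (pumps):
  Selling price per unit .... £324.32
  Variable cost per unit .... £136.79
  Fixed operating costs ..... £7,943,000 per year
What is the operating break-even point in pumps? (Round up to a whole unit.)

42,356 pumps

Each unit contributes £324.32 − £136.79 = £187.53.
Break-even Q = £7,943,000 / £187.53 = 42,355.89 → 42,356 pumps.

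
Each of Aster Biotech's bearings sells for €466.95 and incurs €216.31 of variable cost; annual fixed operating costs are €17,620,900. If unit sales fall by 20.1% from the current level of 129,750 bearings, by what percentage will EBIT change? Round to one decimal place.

-43.9%

Total contribution margin = 129,750 × €250.64 = €32,520,540.00.
EBIT = €32,520,540.00 − €17,620,900 = €14,899,640.00.
So DOL = total CM / EBIT = €32,520,540.00 / €14,899,640.00 = 2.1826.
So EBIT moves 2.1826 × (-20.1%) = -43.9%.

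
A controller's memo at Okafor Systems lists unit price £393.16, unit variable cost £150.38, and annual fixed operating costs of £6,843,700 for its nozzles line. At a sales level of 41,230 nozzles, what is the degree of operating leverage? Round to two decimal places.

3.16

Contribution at this volume is 41,230 × £242.78 = £10,009,819.40.
Subtracting fixed costs: EBIT = £10,009,819.40 − £6,843,700 = £3,166,119.40.
Degree of operating leverage = £10,009,819.40 / £3,166,119.40 = 3.1615.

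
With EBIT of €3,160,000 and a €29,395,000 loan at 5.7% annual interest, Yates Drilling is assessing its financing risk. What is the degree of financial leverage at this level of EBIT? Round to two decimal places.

Annual interest charges come to €1,675,515.00.
Degree of financial leverage = EBIT / (EBIT − interest) = €3,160,000 / €1,484,485.00 = 2.1287.

2.13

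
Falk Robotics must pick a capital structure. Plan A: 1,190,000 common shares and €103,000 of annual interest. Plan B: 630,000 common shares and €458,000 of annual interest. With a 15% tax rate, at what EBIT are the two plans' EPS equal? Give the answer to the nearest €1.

At indifference, (EBIT − 103,000)(1 − t)/1,190,000 = (EBIT − 458,000)(1 − t)/630,000.
Cancelling (1 − t) and cross-multiplying: 630,000·(EBIT − 103,000) = 1,190,000·(EBIT − 458,000).
Solving, EBIT = (458,000·1,190,000 − 103,000·630,000) / (1,190,000 − 630,000) = 480,130,000,000 / 560,000 = 857,375.00.

€857,375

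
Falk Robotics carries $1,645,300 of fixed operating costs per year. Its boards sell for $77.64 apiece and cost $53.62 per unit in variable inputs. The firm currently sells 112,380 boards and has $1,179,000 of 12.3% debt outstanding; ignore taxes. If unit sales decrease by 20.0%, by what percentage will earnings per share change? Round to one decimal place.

Total contribution margin = 112,380 × $24.02 = $2,699,367.60.
Subtracting fixed costs: EBIT = $2,699,367.60 − $1,645,300 = $1,054,067.60.
Interest = $145,017.00, so EBIT − I = $909,050.60.
DCL = total CM / (EBIT − I) = $2,699,367.60 / $909,050.60 = 2.9694.
%ΔEPS = DCL × %ΔSales = 2.9694 × -20.0% = -59.4%.

-59.4%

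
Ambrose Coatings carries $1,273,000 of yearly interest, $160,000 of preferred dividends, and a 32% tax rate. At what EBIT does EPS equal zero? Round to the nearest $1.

Grossing the preferred dividend up to pre-tax terms: $160,000 / (1 − 0.32) = $235,294.12.
EPS = 0 when EBIT covers interest plus the pre-tax preferred burden: $1,273,000 + $235,294.12 = $1,508,294.12.

$1,508,294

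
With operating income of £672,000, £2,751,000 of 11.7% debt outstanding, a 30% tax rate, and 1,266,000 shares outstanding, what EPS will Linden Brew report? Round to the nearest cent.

£0.19

Interest = £321,867.00, so EBT = £672,000 − £321,867.00 = £350,133.00.
Net income = £350,133.00 × (1 − 0.30) = £245,093.10.
EPS = £245,093.10 ÷ 1,266,000 = £0.19.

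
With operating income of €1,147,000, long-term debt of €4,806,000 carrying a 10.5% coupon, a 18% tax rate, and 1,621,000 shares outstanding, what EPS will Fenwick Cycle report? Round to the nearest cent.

€0.32

Interest = €504,630.00, so EBT = €1,147,000 − €504,630.00 = €642,370.00.
Net income = €642,370.00 × (1 − 0.18) = €526,743.40.
EPS = €526,743.40 ÷ 1,621,000 = €0.32.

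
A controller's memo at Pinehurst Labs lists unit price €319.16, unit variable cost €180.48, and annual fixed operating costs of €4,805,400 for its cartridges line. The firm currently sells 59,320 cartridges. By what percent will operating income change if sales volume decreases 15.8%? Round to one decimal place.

-38.0%

Contribution at this volume is 59,320 × €138.68 = €8,226,497.60.
Operating income = contribution − fixed costs = €8,226,497.60 − €4,805,400 = €3,421,097.60.
Degree of operating leverage = €8,226,497.60 / €3,421,097.60 = 2.4046.
Operating income changes by 2.4046 × -15.8% = -38.0%.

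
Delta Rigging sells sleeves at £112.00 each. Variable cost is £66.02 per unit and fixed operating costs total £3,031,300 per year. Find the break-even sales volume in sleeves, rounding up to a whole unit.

65,927 sleeves

Contribution margin per unit = £112.00 − £66.02 = £45.98.
Break-even Q = £3,031,300 / £45.98 = 65,926.49 → 65,927 sleeves.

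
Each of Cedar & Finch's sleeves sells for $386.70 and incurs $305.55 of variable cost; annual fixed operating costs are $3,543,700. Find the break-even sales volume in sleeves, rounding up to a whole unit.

Each unit contributes $386.70 − $305.55 = $81.15.
Break-even volume = fixed costs ÷ CM per unit = $3,543,700 ÷ $81.15 = 43,668.52, so 43,669 sleeves.

43,669 sleeves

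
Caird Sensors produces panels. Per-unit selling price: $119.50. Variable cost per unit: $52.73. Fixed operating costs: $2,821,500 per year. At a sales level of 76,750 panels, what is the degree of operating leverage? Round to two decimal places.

At 76,750 units, contribution = 76,750 × $66.77 = $5,124,597.50.
EBIT = $5,124,597.50 − $2,821,500 = $2,303,097.50.
So DOL = total CM / EBIT = $5,124,597.50 / $2,303,097.50 = 2.2251.

2.23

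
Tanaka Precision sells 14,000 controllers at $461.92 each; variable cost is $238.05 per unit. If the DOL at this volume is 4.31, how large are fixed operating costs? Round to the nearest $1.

$2,406,992

Contribution at this volume is 14,000 × $223.87 = $3,134,180.00.
Since DOL = CM ÷ EBIT, EBIT = $3,134,180.00 ÷ 4.31 = $727,187.94.
And FC = contribution − EBIT = $3,134,180.00 − $727,187.94 = $2,406,992.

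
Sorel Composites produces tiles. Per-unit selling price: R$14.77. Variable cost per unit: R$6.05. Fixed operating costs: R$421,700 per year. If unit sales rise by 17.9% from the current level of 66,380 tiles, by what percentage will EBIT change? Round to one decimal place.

Contribution at this volume is 66,380 × R$8.72 = R$578,833.60.
Operating income = contribution − fixed costs = R$578,833.60 − R$421,700 = R$157,133.60.
So DOL = total CM / EBIT = R$578,833.60 / R$157,133.60 = 3.6837.
Operating income changes by 3.6837 × +17.9% = +65.9%.

+65.9%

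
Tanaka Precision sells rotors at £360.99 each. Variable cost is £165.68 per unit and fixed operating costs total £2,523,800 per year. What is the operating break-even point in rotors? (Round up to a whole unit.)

12,923 rotors

Each unit contributes £360.99 − £165.68 = £195.31.
Break-even Q = £2,523,800 / £195.31 = 12,922.02 → 12,923 rotors.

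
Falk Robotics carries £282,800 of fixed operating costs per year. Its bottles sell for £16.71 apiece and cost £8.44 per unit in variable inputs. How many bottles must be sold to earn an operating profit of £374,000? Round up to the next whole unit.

Unit CM = price − variable cost = £16.71 − £8.44 = £8.27.
Required volume = (fixed costs + target profit) ÷ CM = (£282,800 + £374,000) ÷ £8.27 = 79,419.59, so 79,420 bottles.

79,420 bottles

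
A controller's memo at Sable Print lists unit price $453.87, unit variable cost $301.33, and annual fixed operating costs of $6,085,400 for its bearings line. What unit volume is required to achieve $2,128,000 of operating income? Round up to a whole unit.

Contribution margin per unit = $453.87 − $301.33 = $152.54.
Units = (FC + target) / CM = ($6,085,400 + $2,128,000) / $152.54 = 53,844.24, so 53,845 bearings.

53,845 bearings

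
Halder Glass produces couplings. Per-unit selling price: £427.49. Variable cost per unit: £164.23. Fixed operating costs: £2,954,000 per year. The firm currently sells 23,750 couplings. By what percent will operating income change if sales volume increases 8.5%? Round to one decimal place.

Total contribution margin = 23,750 × £263.26 = £6,252,425.00.
EBIT = £6,252,425.00 − £2,954,000 = £3,298,425.00.
So DOL = total CM / EBIT = £6,252,425.00 / £3,298,425.00 = 1.8956.
Operating income changes by 1.8956 × +8.5% = +16.1%.

+16.1%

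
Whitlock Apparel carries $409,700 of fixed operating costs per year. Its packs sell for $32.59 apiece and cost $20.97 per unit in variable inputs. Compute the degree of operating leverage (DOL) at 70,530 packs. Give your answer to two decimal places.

2.00

Total contribution margin = 70,530 × $11.62 = $819,558.60.
Subtracting fixed costs: EBIT = $819,558.60 − $409,700 = $409,858.60.
Degree of operating leverage = $819,558.60 / $409,858.60 = 1.9996.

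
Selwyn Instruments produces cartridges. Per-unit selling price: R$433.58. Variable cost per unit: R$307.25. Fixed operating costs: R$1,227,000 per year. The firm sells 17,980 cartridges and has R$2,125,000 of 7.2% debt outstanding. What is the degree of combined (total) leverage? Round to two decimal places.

Total contribution margin = 17,980 × R$126.33 = R$2,271,413.40.
Operating income = contribution − fixed costs = R$2,271,413.40 − R$1,227,000 = R$1,044,413.40. Interest = R$153,000.00.
DOL = R$2,271,413.40 ÷ R$1,044,413.40 = 2.1748; DFL = R$1,044,413.40 ÷ R$891,413.40 = 1.1716.
Combined leverage = 2.1748 × 1.1716 = 2.5480.

2.55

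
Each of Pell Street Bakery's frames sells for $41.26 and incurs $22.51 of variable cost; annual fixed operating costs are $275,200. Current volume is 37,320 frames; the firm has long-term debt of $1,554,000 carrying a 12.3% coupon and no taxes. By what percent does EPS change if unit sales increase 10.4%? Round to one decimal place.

+31.2%

Contribution at this volume is 37,320 × $18.75 = $699,750.00.
Subtracting fixed costs: EBIT = $699,750.00 − $275,200 = $424,550.00.
Interest = $191,142.00, so EBIT − I = $233,408.00.
Degree of combined leverage = contribution ÷ (EBIT − I) = $699,750.00 ÷ $233,408.00 = 2.9980.
%ΔEPS = DCL × %ΔSales = 2.9980 × +10.4% = +31.2%.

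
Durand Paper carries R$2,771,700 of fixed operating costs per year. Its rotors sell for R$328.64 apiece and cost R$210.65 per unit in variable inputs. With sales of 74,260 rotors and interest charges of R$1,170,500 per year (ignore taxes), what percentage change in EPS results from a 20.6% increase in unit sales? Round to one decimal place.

At 74,260 units, contribution = 74,260 × R$117.99 = R$8,761,937.40.
EBIT = R$8,761,937.40 − R$2,771,700 = R$5,990,237.40.
Interest = R$1,170,500.00, so EBIT − I = R$4,819,737.40.
Degree of combined leverage = contribution ÷ (EBIT − I) = R$8,761,937.40 ÷ R$4,819,737.40 = 1.8179.
%ΔEPS = DCL × %ΔSales = 1.8179 × +20.6% = +37.4%.

+37.4%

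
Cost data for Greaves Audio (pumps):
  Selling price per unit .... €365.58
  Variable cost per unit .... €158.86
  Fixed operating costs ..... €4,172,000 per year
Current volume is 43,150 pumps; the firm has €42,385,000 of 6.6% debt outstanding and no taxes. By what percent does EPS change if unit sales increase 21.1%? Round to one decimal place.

Total contribution margin = 43,150 × €206.72 = €8,919,968.00.
Operating income = contribution − fixed costs = €8,919,968.00 − €4,172,000 = €4,747,968.00.
Interest = €2,797,410.00, so EBIT − I = €1,950,558.00.
DCL = total CM / (EBIT − I) = €8,919,968.00 / €1,950,558.00 = 4.5730.
EPS therefore changes by 4.5730 × (+21.1%) = +96.5%.

+96.5%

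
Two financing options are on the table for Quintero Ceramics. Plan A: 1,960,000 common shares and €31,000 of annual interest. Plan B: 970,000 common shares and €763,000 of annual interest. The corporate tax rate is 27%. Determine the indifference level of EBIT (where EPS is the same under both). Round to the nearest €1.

At indifference, (EBIT − 31,000)(1 − t)/1,960,000 = (EBIT − 763,000)(1 − t)/970,000.
The (1 − t) factor cancels: (EBIT − 31,000) × 970,000 = (EBIT − 763,000) × 1,960,000.
EBIT × (1,960,000 − 970,000) = 763,000 × 1,960,000 − 31,000 × 970,000 = 1,465,410,000,000, so EBIT = 1,465,410,000,000 ÷ 990,000 = 1,480,212.12.

€1,480,212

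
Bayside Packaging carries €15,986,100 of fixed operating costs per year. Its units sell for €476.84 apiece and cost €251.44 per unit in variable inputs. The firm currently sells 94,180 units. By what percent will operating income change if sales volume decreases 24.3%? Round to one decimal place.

-98.4%

Contribution at this volume is 94,180 × €225.40 = €21,228,172.00.
Subtracting fixed costs: EBIT = €21,228,172.00 − €15,986,100 = €5,242,072.00.
Degree of operating leverage = €21,228,172.00 / €5,242,072.00 = 4.0496.
So EBIT moves 4.0496 × (-24.3%) = -98.4%.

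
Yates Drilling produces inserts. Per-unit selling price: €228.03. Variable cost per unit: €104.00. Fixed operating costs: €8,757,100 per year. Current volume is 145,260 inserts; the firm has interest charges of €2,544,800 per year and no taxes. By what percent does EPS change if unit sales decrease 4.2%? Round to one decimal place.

-11.3%

Contribution at this volume is 145,260 × €124.03 = €18,016,597.80.
Operating income = contribution − fixed costs = €18,016,597.80 − €8,757,100 = €9,259,497.80.
After interest of €2,544,800.00, pre-tax earnings = €6,714,697.80.
Degree of combined leverage = contribution ÷ (EBIT − I) = €18,016,597.80 ÷ €6,714,697.80 = 2.6832.
%ΔEPS = DCL × %ΔSales = 2.6832 × -4.2% = -11.3%.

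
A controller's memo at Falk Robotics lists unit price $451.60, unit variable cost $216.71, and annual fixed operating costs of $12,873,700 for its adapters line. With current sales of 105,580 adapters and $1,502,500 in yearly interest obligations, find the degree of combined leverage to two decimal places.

Total contribution margin = 105,580 × $234.89 = $24,799,686.20.
Subtracting fixed costs: EBIT = $24,799,686.20 − $12,873,700 = $11,925,986.20. Interest = $1,502,500.00, so EBIT − I = $10,423,486.20.
DCL = contribution ÷ (EBIT − I) = $24,799,686.20 ÷ $10,423,486.20 = 2.3792.

2.38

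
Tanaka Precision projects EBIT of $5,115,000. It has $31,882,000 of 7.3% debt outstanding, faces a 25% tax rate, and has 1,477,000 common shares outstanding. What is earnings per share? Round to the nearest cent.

Pre-tax income = $5,115,000 − $2,327,386.00 = $2,787,614.00.
After tax at 25%: net income = $2,787,614.00 × 0.75 = $2,090,710.50.
Per share: $2,090,710.50 / 1,477,000 shares = $1.42.

$1.42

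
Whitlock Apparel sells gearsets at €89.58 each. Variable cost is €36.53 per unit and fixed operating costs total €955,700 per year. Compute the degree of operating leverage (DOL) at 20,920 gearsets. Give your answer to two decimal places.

Total contribution margin = 20,920 × €53.05 = €1,109,806.00.
EBIT = €1,109,806.00 − €955,700 = €154,106.00.
DOL = contribution ÷ EBIT = €1,109,806.00 ÷ €154,106.00 = 7.2016.

7.20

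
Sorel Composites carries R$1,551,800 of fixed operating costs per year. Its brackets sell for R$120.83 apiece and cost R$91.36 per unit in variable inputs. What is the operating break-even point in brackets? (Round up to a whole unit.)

Contribution margin per unit = R$120.83 − R$91.36 = R$29.47.
Break-even volume = fixed costs ÷ CM per unit = R$1,551,800 ÷ R$29.47 = 52,656.94, so 52,657 brackets.

52,657 brackets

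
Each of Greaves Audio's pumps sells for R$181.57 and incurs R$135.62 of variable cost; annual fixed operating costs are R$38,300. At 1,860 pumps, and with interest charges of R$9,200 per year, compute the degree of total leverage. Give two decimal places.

2.25

Total contribution margin = 1,860 × R$45.95 = R$85,467.00.
Operating income = contribution − fixed costs = R$85,467.00 − R$38,300 = R$47,167.00. Interest = R$9,200.00, so EBIT − I = R$37,967.00.
DCL = contribution ÷ (EBIT − I) = R$85,467.00 ÷ R$37,967.00 = 2.2511.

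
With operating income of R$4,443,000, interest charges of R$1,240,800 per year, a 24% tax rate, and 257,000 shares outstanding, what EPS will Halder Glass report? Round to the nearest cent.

R$9.47

Pre-tax income = R$4,443,000 − R$1,240,800.00 = R$3,202,200.00.
Net income = R$3,202,200.00 × (1 − 0.24) = R$2,433,672.00.
EPS = R$2,433,672.00 ÷ 257,000 = R$9.47.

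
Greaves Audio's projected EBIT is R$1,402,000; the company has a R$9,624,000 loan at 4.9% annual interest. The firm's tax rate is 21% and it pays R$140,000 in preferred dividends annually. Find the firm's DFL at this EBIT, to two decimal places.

Annual interest charges come to R$471,576.00.
Pre-tax preferred-dividend burden = R$140,000 ÷ (1 − 0.21) = R$177,215.19.
DFL = EBIT ÷ [EBIT − I − D_p/(1−t)] = R$1,402,000 ÷ [R$1,402,000 − R$471,576.00 − R$177,215.19] = R$1,402,000 ÷ R$753,208.81 = 1.8614.

1.86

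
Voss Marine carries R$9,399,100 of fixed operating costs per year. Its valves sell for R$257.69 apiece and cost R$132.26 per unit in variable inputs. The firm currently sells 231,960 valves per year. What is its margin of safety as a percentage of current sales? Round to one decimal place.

Each unit contributes R$257.69 − R$132.26 = R$125.43. Break-even units = R$9,399,100 ÷ R$125.43 = 74,935.02; break-even revenue = 74,935.02 × R$257.69 = R$19,310,006.21.
Actual sales revenue = 231,960 × R$257.69 = R$59,773,772.40.
Margin of safety = (R$59,773,772.40 − R$19,310,006.21) ÷ R$59,773,772.40 = 67.7%.

67.7%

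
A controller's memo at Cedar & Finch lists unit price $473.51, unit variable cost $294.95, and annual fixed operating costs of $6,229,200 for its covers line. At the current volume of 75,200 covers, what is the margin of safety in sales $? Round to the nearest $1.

Contribution margin per unit = $473.51 − $294.95 = $178.56. Break-even units = $6,229,200 ÷ $178.56 = 34,885.75; break-even revenue = 34,885.75 × $473.51 = $16,518,752.76.
Current sales = 75,200 × $473.51 = $35,607,952.00.
Margin of safety = $35,607,952.00 − $16,518,752.76 = $19,089,199.

$19,089,199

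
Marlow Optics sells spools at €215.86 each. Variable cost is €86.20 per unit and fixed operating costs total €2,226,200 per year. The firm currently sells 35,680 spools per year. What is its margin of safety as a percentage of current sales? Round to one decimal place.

Unit CM = price − variable cost = €215.86 − €86.20 = €129.66. Break-even units = €2,226,200 ÷ €129.66 = 17,169.52; break-even revenue = 17,169.52 × €215.86 = €3,706,212.65.
Current sales = 35,680 × €215.86 = €7,701,884.80.
Margin of safety = (€7,701,884.80 − €3,706,212.65) ÷ €7,701,884.80 = 51.9%.

51.9%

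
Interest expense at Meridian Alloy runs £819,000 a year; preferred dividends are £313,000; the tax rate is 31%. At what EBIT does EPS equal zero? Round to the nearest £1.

Grossing the preferred dividend up to pre-tax terms: £313,000 / (1 − 0.31) = £453,623.19.
EPS = 0 when EBIT covers interest plus the pre-tax preferred burden: £819,000 + £453,623.19 = £1,272,623.19.

£1,272,623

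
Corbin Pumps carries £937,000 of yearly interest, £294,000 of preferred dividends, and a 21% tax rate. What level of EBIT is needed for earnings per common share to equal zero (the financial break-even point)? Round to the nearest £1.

Grossing the preferred dividend up to pre-tax terms: £294,000 / (1 − 0.21) = £372,151.90.
EPS = 0 when EBIT covers interest plus the pre-tax preferred burden: £937,000 + £372,151.90 = £1,309,151.90.

£1,309,152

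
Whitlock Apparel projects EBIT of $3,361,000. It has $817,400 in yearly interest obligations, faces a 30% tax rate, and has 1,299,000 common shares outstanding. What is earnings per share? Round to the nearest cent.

Interest = $817,400.00, so EBT = $3,361,000 − $817,400.00 = $2,543,600.00.
Net income = $2,543,600.00 × (1 − 0.30) = $1,780,520.00.
EPS = $1,780,520.00 ÷ 1,299,000 = $1.37.

$1.37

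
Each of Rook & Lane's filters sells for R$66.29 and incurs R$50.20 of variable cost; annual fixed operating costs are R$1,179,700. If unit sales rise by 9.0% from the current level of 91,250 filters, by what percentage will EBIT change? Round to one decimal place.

+45.8%

At 91,250 units, contribution = 91,250 × R$16.09 = R$1,468,212.50.
EBIT = R$1,468,212.50 − R$1,179,700 = R$288,512.50.
So DOL = total CM / EBIT = R$1,468,212.50 / R$288,512.50 = 5.0889.
%ΔEBIT = DOL × %ΔSales = 5.0889 × +9.0% = +45.8%.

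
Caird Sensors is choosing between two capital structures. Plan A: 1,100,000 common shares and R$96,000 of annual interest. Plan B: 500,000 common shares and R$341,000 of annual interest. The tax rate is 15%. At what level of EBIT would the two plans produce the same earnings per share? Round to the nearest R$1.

R$545,167

Set EPS_A = EPS_B: (EBIT − R$96,000)(1 − 0.15) ÷ 1,100,000 = (EBIT − R$341,000)(1 − 0.15) ÷ 500,000.
The (1 − t) factor cancels: (EBIT − 96,000) × 500,000 = (EBIT − 341,000) × 1,100,000.
EBIT × (1,100,000 − 500,000) = 341,000 × 1,100,000 − 96,000 × 500,000 = 327,100,000,000, so EBIT = 327,100,000,000 ÷ 600,000 = 545,166.67.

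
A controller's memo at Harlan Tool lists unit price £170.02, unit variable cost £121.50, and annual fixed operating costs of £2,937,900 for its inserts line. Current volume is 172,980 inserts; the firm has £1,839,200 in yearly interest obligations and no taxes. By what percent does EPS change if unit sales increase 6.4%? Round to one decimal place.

+14.9%

Total contribution margin = 172,980 × £48.52 = £8,392,989.60.
Subtracting fixed costs: EBIT = £8,392,989.60 − £2,937,900 = £5,455,089.60.
After interest of £1,839,200.00, pre-tax earnings = £3,615,889.60.
DCL = total CM / (EBIT − I) = £8,392,989.60 / £3,615,889.60 = 2.3211.
%ΔEPS = DCL × %ΔSales = 2.3211 × +6.4% = +14.9%.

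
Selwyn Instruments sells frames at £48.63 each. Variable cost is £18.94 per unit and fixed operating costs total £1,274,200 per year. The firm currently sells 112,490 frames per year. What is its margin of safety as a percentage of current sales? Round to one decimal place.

61.8%

Unit CM = price − variable cost = £48.63 − £18.94 = £29.69. Break-even units = £1,274,200 ÷ £29.69 = 42,916.81; break-even revenue = 42,916.81 × £48.63 = £2,087,044.32.
Actual sales revenue = 112,490 × £48.63 = £5,470,388.70.
Margin of safety = (£5,470,388.70 − £2,087,044.32) ÷ £5,470,388.70 = 61.8%.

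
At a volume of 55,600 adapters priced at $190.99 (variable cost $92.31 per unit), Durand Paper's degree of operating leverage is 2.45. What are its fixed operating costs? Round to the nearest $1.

$3,247,176

Contribution at this volume is 55,600 × $98.68 = $5,486,608.00.
DOL = contribution / EBIT, so EBIT = $5,486,608.00 / 2.45 = $2,239,431.84.
Fixed costs = CM − EBIT = $5,486,608.00 − $2,239,431.84 = $3,247,176.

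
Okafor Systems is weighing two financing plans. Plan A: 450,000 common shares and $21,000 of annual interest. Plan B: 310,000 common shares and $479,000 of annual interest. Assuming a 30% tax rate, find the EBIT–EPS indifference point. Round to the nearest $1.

At indifference, (EBIT − 21,000)(1 − t)/450,000 = (EBIT − 479,000)(1 − t)/310,000.
The (1 − t) factor cancels: (EBIT − 21,000) × 310,000 = (EBIT − 479,000) × 450,000.
Solving, EBIT = (479,000·450,000 − 21,000·310,000) / (450,000 − 310,000) = 209,040,000,000 / 140,000 = 1,493,142.86.

$1,493,143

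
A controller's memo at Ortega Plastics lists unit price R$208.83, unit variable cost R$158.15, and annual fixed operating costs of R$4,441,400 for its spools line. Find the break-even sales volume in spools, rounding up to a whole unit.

Unit CM = price − variable cost = R$208.83 − R$158.15 = R$50.68.
Break-even Q = R$4,441,400 / R$50.68 = 87,636.15 → 87,637 spools.

87,637 spools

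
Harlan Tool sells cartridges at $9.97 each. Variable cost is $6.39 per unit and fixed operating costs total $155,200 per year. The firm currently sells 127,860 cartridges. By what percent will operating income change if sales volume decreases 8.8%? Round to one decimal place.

Total contribution margin = 127,860 × $3.58 = $457,738.80.
Subtracting fixed costs: EBIT = $457,738.80 − $155,200 = $302,538.80.
Degree of operating leverage = $457,738.80 / $302,538.80 = 1.5130.
So EBIT moves 1.5130 × (-8.8%) = -13.3%.

-13.3%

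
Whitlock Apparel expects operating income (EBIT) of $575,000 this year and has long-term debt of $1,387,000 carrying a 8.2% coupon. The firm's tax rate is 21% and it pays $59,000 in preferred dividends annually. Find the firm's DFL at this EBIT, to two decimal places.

Interest = $113,734.00.
Pre-tax preferred-dividend burden = $59,000 ÷ (1 − 0.21) = $74,683.54.
DFL = EBIT ÷ [EBIT − I − D_p/(1−t)] = $575,000 ÷ [$575,000 − $113,734.00 − $74,683.54] = $575,000 ÷ $386,582.46 = 1.4874.

1.49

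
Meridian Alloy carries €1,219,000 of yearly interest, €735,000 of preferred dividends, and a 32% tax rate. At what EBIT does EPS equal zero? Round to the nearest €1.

Grossing the preferred dividend up to pre-tax terms: €735,000 / (1 − 0.32) = €1,080,882.35.
EPS = 0 when EBIT covers interest plus the pre-tax preferred burden: €1,219,000 + €1,080,882.35 = €2,299,882.35.

€2,299,882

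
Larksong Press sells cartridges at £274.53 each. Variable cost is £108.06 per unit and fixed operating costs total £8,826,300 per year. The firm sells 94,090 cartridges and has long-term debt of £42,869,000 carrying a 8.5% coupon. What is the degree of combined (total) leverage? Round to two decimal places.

At 94,090 units, contribution = 94,090 × £166.47 = £15,663,162.30.
EBIT = £15,663,162.30 − £8,826,300 = £6,836,862.30. Interest = £3,643,865.00, so EBIT − I = £3,192,997.30.
DCL = contribution ÷ (EBIT − I) = £15,663,162.30 ÷ £3,192,997.30 = 4.9055.

4.91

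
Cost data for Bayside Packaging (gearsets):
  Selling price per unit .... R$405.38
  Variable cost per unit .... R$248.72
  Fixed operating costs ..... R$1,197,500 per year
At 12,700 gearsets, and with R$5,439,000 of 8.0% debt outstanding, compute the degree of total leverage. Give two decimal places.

5.57

Contribution at this volume is 12,700 × R$156.66 = R$1,989,582.00.
Operating income = contribution − fixed costs = R$1,989,582.00 − R$1,197,500 = R$792,082.00. Interest = R$435,120.00.
DOL = R$1,989,582.00 ÷ R$792,082.00 = 2.5118; DFL = R$792,082.00 ÷ R$356,962.00 = 2.2190.
Combined leverage = 2.5118 × 2.2190 = 5.5737.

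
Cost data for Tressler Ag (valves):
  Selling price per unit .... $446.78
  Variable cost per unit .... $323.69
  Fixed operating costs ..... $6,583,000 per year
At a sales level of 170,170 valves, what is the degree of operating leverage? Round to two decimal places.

Contribution at this volume is 170,170 × $123.09 = $20,946,225.30.
Subtracting fixed costs: EBIT = $20,946,225.30 − $6,583,000 = $14,363,225.30.
DOL = contribution ÷ EBIT = $20,946,225.30 ÷ $14,363,225.30 = 1.4583.

1.46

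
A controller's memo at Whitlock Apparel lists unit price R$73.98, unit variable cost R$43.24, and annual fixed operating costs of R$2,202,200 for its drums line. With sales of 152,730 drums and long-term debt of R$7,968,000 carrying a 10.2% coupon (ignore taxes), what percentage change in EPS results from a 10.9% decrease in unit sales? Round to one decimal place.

Total contribution margin = 152,730 × R$30.74 = R$4,694,920.20.
EBIT = R$4,694,920.20 − R$2,202,200 = R$2,492,720.20.
Interest = R$812,736.00, so EBIT − I = R$1,679,984.20.
DCL = total CM / (EBIT − I) = R$4,694,920.20 / R$1,679,984.20 = 2.7946.
%ΔEPS = DCL × %ΔSales = 2.7946 × -10.9% = -30.5%.

-30.5%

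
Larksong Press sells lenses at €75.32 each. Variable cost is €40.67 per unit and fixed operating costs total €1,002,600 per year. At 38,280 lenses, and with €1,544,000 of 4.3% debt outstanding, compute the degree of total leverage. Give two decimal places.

5.15

At 38,280 units, contribution = 38,280 × €34.65 = €1,326,402.00.
Operating income = contribution − fixed costs = €1,326,402.00 − €1,002,600 = €323,802.00. Interest = €66,392.00.
DOL = €1,326,402.00 ÷ €323,802.00 = 4.0963; DFL = €323,802.00 ÷ €257,410.00 = 1.2579.
Combined leverage = 4.0963 × 1.2579 = 5.1527.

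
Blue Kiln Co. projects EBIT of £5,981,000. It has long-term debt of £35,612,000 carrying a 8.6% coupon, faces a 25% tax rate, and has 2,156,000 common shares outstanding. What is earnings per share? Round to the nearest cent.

£1.02

Pre-tax income = £5,981,000 − £3,062,632.00 = £2,918,368.00.
After tax at 25%: net income = £2,918,368.00 × 0.75 = £2,188,776.00.
Per share: £2,188,776.00 / 2,156,000 shares = £1.02.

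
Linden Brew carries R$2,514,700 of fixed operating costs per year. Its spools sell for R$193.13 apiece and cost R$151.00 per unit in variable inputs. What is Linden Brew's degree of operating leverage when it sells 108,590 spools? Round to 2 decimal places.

Total contribution margin = 108,590 × R$42.13 = R$4,574,896.70.
Subtracting fixed costs: EBIT = R$4,574,896.70 − R$2,514,700 = R$2,060,196.70.
DOL = contribution ÷ EBIT = R$4,574,896.70 ÷ R$2,060,196.70 = 2.2206.

2.22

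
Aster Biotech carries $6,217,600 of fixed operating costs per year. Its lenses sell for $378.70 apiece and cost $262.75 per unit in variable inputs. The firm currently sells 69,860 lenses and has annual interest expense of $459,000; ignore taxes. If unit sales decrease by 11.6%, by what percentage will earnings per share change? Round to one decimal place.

-66.0%

Total contribution margin = 69,860 × $115.95 = $8,100,267.00.
EBIT = $8,100,267.00 − $6,217,600 = $1,882,667.00.
After interest of $459,000.00, pre-tax earnings = $1,423,667.00.
Degree of combined leverage = contribution ÷ (EBIT − I) = $8,100,267.00 ÷ $1,423,667.00 = 5.6897.
%ΔEPS = DCL × %ΔSales = 5.6897 × -11.6% = -66.0%.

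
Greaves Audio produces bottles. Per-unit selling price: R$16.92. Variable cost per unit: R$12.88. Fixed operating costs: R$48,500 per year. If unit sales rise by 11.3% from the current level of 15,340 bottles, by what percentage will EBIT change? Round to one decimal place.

Total contribution margin = 15,340 × R$4.04 = R$61,973.60.
Operating income = contribution − fixed costs = R$61,973.60 − R$48,500 = R$13,473.60.
So DOL = total CM / EBIT = R$61,973.60 / R$13,473.60 = 4.5996.
Operating income changes by 4.5996 × +11.3% = +52.0%.

+52.0%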